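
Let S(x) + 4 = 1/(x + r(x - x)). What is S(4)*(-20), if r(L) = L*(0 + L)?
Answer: 75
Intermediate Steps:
r(L) = L² (r(L) = L*L = L²)
S(x) = -4 + 1/x (S(x) = -4 + 1/(x + (x - x)²) = -4 + 1/(x + 0²) = -4 + 1/(x + 0) = -4 + 1/x)
S(4)*(-20) = (-4 + 1/4)*(-20) = (-4 + ¼)*(-20) = -15/4*(-20) = 75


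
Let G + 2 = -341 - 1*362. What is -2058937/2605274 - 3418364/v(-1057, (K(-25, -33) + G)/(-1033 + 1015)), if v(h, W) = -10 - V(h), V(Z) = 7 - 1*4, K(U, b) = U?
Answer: 8905748085555/33868562 ≈ 2.6295e+5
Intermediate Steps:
G = -705 (G = -2 + (-341 - 1*362) = -2 + (-341 - 362) = -2 - 703 = -705)
V(Z) = 3 (V(Z) = 7 - 4 = 3)
v(h, W) = -13 (v(h, W) = -10 - 1*3 = -10 - 3 = -13)
-2058937/2605274 - 3418364/v(-1057, (K(-25, -33) + G)/(-1033 + 1015)) = -2058937/2605274 - 3418364/(-13) = -2058937*1/2605274 - 3418364*(-1/13) = -2058937/2605274 + 3418364/13 = 8905748085555/33868562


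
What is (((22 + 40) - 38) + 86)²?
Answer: 12100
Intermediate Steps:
(((22 + 40) - 38) + 86)² = ((62 - 38) + 86)² = (24 + 86)² = 110² = 12100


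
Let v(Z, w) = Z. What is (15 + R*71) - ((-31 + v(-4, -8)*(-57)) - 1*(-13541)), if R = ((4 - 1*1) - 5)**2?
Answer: -13439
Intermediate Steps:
R = 4 (R = ((4 - 1) - 5)**2 = (3 - 5)**2 = (-2)**2 = 4)
(15 + R*71) - ((-31 + v(-4, -8)*(-57)) - 1*(-13541)) = (15 + 4*71) - ((-31 - 4*(-57)) - 1*(-13541)) = (15 + 284) - ((-31 + 228) + 13541) = 299 - (197 + 13541) = 299 - 1*13738 = 299 - 13738 = -13439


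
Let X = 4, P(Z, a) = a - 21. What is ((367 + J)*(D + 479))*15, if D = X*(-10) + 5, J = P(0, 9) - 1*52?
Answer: 2017980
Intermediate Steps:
P(Z, a) = -21 + a
J = -64 (J = (-21 + 9) - 1*52 = -12 - 52 = -64)
D = -35 (D = 4*(-10) + 5 = -40 + 5 = -35)
((367 + J)*(D + 479))*15 = ((367 - 64)*(-35 + 479))*15 = (303*444)*15 = 134532*15 = 2017980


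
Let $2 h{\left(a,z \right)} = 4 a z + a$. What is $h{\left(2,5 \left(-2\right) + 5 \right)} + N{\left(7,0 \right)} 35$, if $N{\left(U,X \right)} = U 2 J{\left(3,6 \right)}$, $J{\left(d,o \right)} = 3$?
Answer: $1451$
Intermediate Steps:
$h{\left(a,z \right)} = \frac{a}{2} + 2 a z$ ($h{\left(a,z \right)} = \frac{4 a z + a}{2} = \frac{a + 4 a z}{2} = \frac{a}{2} + 2 a z$)
$N{\left(U,X \right)} = 6 U$ ($N{\left(U,X \right)} = U 2 \cdot 3 = 2 U 3 = 6 U$)
$h{\left(2,5 \left(-2\right) + 5 \right)} + N{\left(7,0 \right)} 35 = \frac{1}{2} \cdot 2 \left(1 + 4 \left(5 \left(-2\right) + 5\right)\right) + 6 \cdot 7 \cdot 35 = \frac{1}{2} \cdot 2 \left(1 + 4 \left(-10 + 5\right)\right) + 42 \cdot 35 = \frac{1}{2} \cdot 2 \left(1 + 4 \left(-5\right)\right) + 1470 = \frac{1}{2} \cdot 2 \left(1 - 20\right) + 1470 = \frac{1}{2} \cdot 2 \left(-19\right) + 1470 = -19 + 1470 = 1451$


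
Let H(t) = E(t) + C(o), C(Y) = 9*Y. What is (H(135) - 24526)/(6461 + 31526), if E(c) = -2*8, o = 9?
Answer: -24461/37987 ≈ -0.64393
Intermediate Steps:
E(c) = -16
H(t) = 65 (H(t) = -16 + 9*9 = -16 + 81 = 65)
(H(135) - 24526)/(6461 + 31526) = (65 - 24526)/(6461 + 31526) = -24461/37987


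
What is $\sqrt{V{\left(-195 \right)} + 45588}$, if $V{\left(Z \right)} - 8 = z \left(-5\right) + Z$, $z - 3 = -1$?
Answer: $\sqrt{45391} \approx 213.05$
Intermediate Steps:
$z = 2$ ($z = 3 - 1 = 2$)
$V{\left(Z \right)} = -2 + Z$ ($V{\left(Z \right)} = 8 + \left(2 \left(-5\right) + Z\right) = 8 + \left(-10 + Z\right) = -2 + Z$)
$\sqrt{V{\left(-195 \right)} + 45588} = \sqrt{\left(-2 - 195\right) + 45588} = \sqrt{-197 + 45588} = \sqrt{45391}$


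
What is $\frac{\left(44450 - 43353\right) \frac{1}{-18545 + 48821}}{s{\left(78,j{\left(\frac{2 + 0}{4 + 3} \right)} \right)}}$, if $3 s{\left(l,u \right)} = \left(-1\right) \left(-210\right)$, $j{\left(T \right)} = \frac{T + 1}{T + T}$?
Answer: $\frac{1097}{2119320} \approx 0.00051762$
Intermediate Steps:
$j{\left(T \right)} = \frac{1 + T}{2 T}$
$s{\left(l,u \right)} = 70$ ($s{\left(l,u \right)} = \frac{\left(-1\right) \left(-210\right)}{3} = \frac{1}{3} \cdot 210 = 70$)
$\frac{\left(44450 - 43353\right) \frac{1}{-18545 + 48821}}{s{\left(78,j{\left(\frac{2 + 0}{4 + 3} \right)} \right)}} = \frac{\left(44450 - 43353\right) \frac{1}{-18545 + 48821}}{70} = \frac{1097}{30276} \cdot \frac{1}{70} = \frac{1097}{2119320}$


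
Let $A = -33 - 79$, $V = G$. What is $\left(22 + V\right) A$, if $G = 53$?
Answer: $-8400$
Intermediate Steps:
$V = 53$
$A = -112$ ($A = -33 - 79 = -112$)
$\left(22 + V\right) A = \left(22 + 53\right) \left(-112\right) = 75 \left(-112\right) = -8400$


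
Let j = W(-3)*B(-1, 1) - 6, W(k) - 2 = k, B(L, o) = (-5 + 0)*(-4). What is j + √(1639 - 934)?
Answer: -26 + √705 ≈ 0.55184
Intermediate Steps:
B(L, o) = 20 (B(L, o) = -5*(-4) = 20)
W(k) = 2 + k
j = -26 (j = (2 - 3)*20 - 6 = -1*20 - 6 = -20 - 6 = -26)
j + √(1639 - 934) = -26 + √(1639 - 934) = -26 + √705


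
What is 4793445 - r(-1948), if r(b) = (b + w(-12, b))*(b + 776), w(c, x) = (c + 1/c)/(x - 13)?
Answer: 14768660972/5883 ≈ 2.5104e+6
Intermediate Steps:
w(c, x) = (c + 1/c)/(-13 + x)
r(b) = (776 + b)*(b - 145/(12*(-13 + b))) (r(b) = (b + (1 + (-12)**2)/((-12)*(-13 + b)))*(b + 776) = (b - (1 + 144)/(12*(-13 + b)))*(776 + b) = (b - 1/12*145/(-13 + b))*(776 + b) = (b - 145/(12*(-13 + b)))*(776 + b) = (776 + b)*(b - 145/(12*(-13 + b))))
4793445 - r(-1948) = 4793445 - (-112520 - 121201*(-1948) + 12*(-1948)**3 + 9156*(-1948)**2)/(12*(-13 - 1948)) = 4793445 - (-112520 + 236099548 + 12*(-7392083392) + 9156*3794704)/(12*(-1961)) = 4793445 - (-1)*(-112520 + 236099548 - 88705000704 + 34744309824)/(12*1961) = 4793445 - (-1)*(-53724703852)/(12*1961) = 4793445 - 1*13431175963/5883 = 4793445 - 13431175963/5883 = 14768660972/5883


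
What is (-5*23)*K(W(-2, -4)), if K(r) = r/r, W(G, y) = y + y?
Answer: -115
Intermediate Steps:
W(G, y) = 2*y
K(r) = 1
(-5*23)*K(W(-2, -4)) = -5*23*1 = -115*1 = -115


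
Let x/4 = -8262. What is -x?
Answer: 33048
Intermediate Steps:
x = -33048 (x = 4*(-8262) = -33048)
-x = -1*(-33048) = 33048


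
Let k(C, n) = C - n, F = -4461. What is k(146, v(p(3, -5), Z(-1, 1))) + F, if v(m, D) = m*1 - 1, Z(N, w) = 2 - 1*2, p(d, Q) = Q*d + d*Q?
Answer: -4284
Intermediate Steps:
p(d, Q) = 2*Q*d (p(d, Q) = Q*d + Q*d = 2*Q*d)
Z(N, w) = 0 (Z(N, w) = 2 - 2 = 0)
v(m, D) = -1 + m (v(m, D) = m - 1 = -1 + m)
k(146, v(p(3, -5), Z(-1, 1))) + F = (146 - (-1 + 2*(-5)*3)) - 4461 = (146 - (-1 - 30)) - 4461 = (146 - 1*(-31)) - 4461 = (146 + 31) - 4461 = 177 - 4461 = -4284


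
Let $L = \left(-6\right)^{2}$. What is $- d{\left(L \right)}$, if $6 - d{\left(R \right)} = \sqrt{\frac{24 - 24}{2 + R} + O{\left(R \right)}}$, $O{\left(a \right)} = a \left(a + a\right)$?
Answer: $-6 + 36 \sqrt{2} \approx 44.912$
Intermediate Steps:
$O{\left(a \right)} = 2 a^{2}$ ($O{\left(a \right)} = a 2 a = 2 a^{2}$)
$L = 36$
$d{\left(R \right)} = 6 - \sqrt{2} \sqrt{R^{2}}$ ($d{\left(R \right)} = 6 - \sqrt{\frac{24 - 24}{2 + R} + 2 R^{2}} = 6 - \sqrt{\frac{0}{2 + R} + 2 R^{2}} = 6 - \sqrt{0 + 2 R^{2}} = 6 - \sqrt{2 R^{2}} = 6 - \sqrt{2} \sqrt{R^{2}}$)
$- d{\left(L \right)} = - (6 - \sqrt{2} \sqrt{36^{2}}) = - (6 - \sqrt{2} \sqrt{1296}) = - (6 - \sqrt{2} \cdot 36) = - (6 - 36 \sqrt{2}) = -6 + 36 \sqrt{2}$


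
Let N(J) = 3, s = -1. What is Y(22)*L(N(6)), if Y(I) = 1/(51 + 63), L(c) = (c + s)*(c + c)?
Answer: 2/19 ≈ 0.10526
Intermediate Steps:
L(c) = 2*c*(-1 + c) (L(c) = (c - 1)*(c + c) = (-1 + c)*(2*c) = 2*c*(-1 + c))
Y(I) = 1/114
Y(22)*L(N(6)) = (2*3*(-1 + 3))/114 = (2*3*2)/114 = (1/114)*12 = 2/19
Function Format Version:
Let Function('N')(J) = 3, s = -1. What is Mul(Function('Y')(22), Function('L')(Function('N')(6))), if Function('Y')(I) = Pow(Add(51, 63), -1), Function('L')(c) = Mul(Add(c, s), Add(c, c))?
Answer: Rational(2, 19) ≈ 0.10526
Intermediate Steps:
Function('L')(c) = Mul(2, c, Add(-1, c)) (Function('L')(c) = Mul(Add(c, -1), Add(c, c)) = Mul(Add(-1, c), Mul(2, c)) = Mul(2, c, Add(-1, c)))
Function('Y')(I) = Rational(1, 114) (Function('Y')(I) = Pow(114, -1) = Rational(1, 114))
Mul(Function('Y')(22), Function('L')(Function('N')(6))) = Mul(Rational(1, 114), Mul(2, 3, Add(-1, 3))) = Mul(Rational(1, 114), Mul(2, 3, 2)) = Mul(Rational(1, 114), 12) = Rational(2, 19)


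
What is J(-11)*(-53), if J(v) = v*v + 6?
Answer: -6731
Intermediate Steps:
J(v) = 6 + v² (J(v) = v² + 6 = 6 + v²)
J(-11)*(-53) = (6 + (-11)²)*(-53) = (6 + 121)*(-53) = 127*(-53) = -6731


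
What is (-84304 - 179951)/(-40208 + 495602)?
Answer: -88085/151798 ≈ -0.58028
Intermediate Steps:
(-84304 - 179951)/(-40208 + 495602) = -264255/455394 = -264255*1/455394 = -88085/151798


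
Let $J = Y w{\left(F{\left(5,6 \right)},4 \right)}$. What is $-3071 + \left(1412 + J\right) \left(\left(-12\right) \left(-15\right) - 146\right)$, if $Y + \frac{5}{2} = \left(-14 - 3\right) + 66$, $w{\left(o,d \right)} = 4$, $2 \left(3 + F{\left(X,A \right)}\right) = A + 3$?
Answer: $51261$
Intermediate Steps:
$F{\left(X,A \right)} = - \frac{3}{2} + \frac{A}{2}$ ($F{\left(X,A \right)} = -3 + \frac{A + 3}{2} = -3 + \frac{3 + A}{2} = -3 + \left(\frac{3}{2} + \frac{A}{2}\right) = - \frac{3}{2} + \frac{A}{2}$)
$Y = \frac{93}{2}$ ($Y = - \frac{5}{2} + \left(\left(-14 - 3\right) + 66\right) = - \frac{5}{2} + \left(-17 + 66\right) = - \frac{5}{2} + 49 = \frac{93}{2} \approx 46.5$)
$J = 186$ ($J = \frac{93}{2} \cdot 4 = 186$)
$-3071 + \left(1412 + J\right) \left(\left(-12\right) \left(-15\right) - 146\right) = -3071 + \left(1412 + 186\right) \left(\left(-12\right) \left(-15\right) - 146\right) = -3071 + 1598 \left(180 - 146\right) = -3071 + 1598 \cdot 34 = -3071 + 54332 = 51261$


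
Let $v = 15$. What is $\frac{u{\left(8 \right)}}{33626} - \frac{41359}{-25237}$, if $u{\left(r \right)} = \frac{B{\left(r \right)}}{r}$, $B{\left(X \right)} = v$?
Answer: $\frac{11126280427}{6788954896} \approx 1.6389$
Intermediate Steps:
$B{\left(X \right)} = 15$
$u{\left(r \right)} = \frac{15}{r}$
$\frac{u{\left(8 \right)}}{33626} - \frac{41359}{-25237} = \frac{15 \cdot \frac{1}{8}}{33626} - \frac{41359}{-25237} = 15 \cdot \frac{1}{8} \cdot \frac{1}{33626} - - \frac{41359}{25237} = \frac{15}{8} \cdot \frac{1}{33626} + \frac{41359}{25237} = \frac{15}{269008} + \frac{41359}{25237} = \frac{11126280427}{6788954896}$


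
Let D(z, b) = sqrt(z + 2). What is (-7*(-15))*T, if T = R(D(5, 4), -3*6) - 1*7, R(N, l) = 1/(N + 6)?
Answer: -20685/29 - 105*sqrt(7)/29 ≈ -722.86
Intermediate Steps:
D(z, b) = sqrt(2 + z)
R(N, l) = 1/(6 + N)
T = -7 + 1/(6 + sqrt(7)) (T = 1/(6 + sqrt(2 + 5)) - 1*7 = 1/(6 + sqrt(7)) - 7 = -7 + 1/(6 + sqrt(7)) ≈ -6.8843)
(-7*(-15))*T = (-7*(-15))*(-197/29 - sqrt(7)/29) = 105*(-197/29 - sqrt(7)/29) = -20685/29 - 105*sqrt(7)/29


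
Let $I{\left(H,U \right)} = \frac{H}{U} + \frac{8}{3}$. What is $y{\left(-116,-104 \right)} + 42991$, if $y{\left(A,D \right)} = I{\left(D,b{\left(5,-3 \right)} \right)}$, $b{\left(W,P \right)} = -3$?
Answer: $\frac{129085}{3} \approx 43028.0$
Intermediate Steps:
$I{\left(H,U \right)} = \frac{8}{3} + \frac{H}{U}$ ($I{\left(H,U \right)} = \frac{H}{U} + 8 \cdot \frac{1}{3} = \frac{H}{U} + \frac{8}{3} = \frac{8}{3} + \frac{H}{U}$)
$y{\left(A,D \right)} = \frac{8}{3} - \frac{D}{3}$ ($y{\left(A,D \right)} = \frac{8}{3} + \frac{D}{-3} = \frac{8}{3} + D \left(- \frac{1}{3}\right) = \frac{8}{3} - \frac{D}{3}$)
$y{\left(-116,-104 \right)} + 42991 = \left(\frac{8}{3} - - \frac{104}{3}\right) + 42991 = \left(\frac{8}{3} + \frac{104}{3}\right) + 42991 = \frac{112}{3} + 42991 = \frac{129085}{3}$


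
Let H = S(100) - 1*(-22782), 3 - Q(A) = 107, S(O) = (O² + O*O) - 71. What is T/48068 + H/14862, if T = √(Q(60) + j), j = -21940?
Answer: 14237/4954 + I*√5511/24034 ≈ 2.8738 + 0.0030888*I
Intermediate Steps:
S(O) = -71 + 2*O² (S(O) = (O² + O²) - 71 = 2*O² - 71 = -71 + 2*O²)
Q(A) = -104 (Q(A) = 3 - 1*107 = 3 - 107 = -104)
H = 42711 (H = (-71 + 2*100²) - 1*(-22782) = (-71 + 2*10000) + 22782 = (-71 + 20000) + 22782 = 19929 + 22782 = 42711)
T = 2*I*√5511 (T = √(-104 - 21940) = √(-22044) = 2*I*√5511 ≈ 148.47*I)
T/48068 + H/14862 = (2*I*√5511)/48068 + 42711/14862 = (2*I*√5511)*(1/48068) + 42711*(1/14862) = I*√5511/24034 + 14237/4954 = 14237/4954 + I*√5511/24034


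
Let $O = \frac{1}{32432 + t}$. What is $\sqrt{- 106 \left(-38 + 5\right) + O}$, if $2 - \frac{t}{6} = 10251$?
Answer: $\frac{5 \sqrt{118176409010}}{29062} \approx 59.144$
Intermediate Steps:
$t = -61494$ ($t = 12 - 61506 = -61494$)
$O = - \frac{1}{29062}$ ($O = \frac{1}{32432 - 61494} = \frac{1}{-29062} = - \frac{1}{29062} \approx -3.4409 \cdot 10^{-5}$)
$\sqrt{- 106 \left(-38 + 5\right) + O} = \sqrt{- 106 \left(-38 + 5\right) - \frac{1}{29062}} = \sqrt{\left(-106\right) \left(-33\right) - \frac{1}{29062}} = \sqrt{3498 - \frac{1}{29062}} = \sqrt{\frac{101658875}{29062}} = \frac{5 \sqrt{118176409010}}{29062}$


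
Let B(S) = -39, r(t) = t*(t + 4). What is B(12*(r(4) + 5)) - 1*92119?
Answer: -92158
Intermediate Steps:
r(t) = t*(4 + t)
B(12*(r(4) + 5)) - 1*92119 = -39 - 1*92119 = -39 - 92119 = -92158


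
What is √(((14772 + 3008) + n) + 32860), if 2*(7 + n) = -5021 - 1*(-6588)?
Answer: √205666/2 ≈ 226.75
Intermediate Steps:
n = 1553/2 (n = -7 + (-5021 - 1*(-6588))/2 = -7 + (-5021 + 6588)/2 = -7 + (½)*1567 = -7 + 1567/2 = 1553/2 ≈ 776.50)
√(((14772 + 3008) + n) + 32860) = √(((14772 + 3008) + 1553/2) + 32860) = √((17780 + 1553/2) + 32860) = √(37113/2 + 32860) = √(102833/2) = √205666/2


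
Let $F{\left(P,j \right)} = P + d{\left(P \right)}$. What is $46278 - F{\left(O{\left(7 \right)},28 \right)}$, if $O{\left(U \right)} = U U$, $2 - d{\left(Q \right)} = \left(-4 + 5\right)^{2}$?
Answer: $46228$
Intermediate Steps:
$d{\left(Q \right)} = 1$ ($d{\left(Q \right)} = 2 - \left(-4 + 5\right)^{2} = 2 - 1^{2} = 2 - 1 = 1$)
$O{\left(U \right)} = U^{2}$
$F{\left(P,j \right)} = 1 + P$ ($F{\left(P,j \right)} = P + 1 = 1 + P$)
$46278 - F{\left(O{\left(7 \right)},28 \right)} = 46278 - \left(1 + 7^{2}\right) = 46278 - \left(1 + 49\right) = 46278 - 50 = 46228$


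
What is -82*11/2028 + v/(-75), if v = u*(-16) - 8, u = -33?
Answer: -12469/1690 ≈ -7.3781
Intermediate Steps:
v = 520 (v = -33*(-16) - 8 = 528 - 8 = 520)
-82*11/2028 + v/(-75) = -82*11/2028 + 520/(-75) = -902*1/2028 + 520*(-1/75) = -451/1014 - 104/15 = -12469/1690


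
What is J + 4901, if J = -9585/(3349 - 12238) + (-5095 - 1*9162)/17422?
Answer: 253009832585/51621386 ≈ 4901.3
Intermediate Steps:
J = 13419799/51621386 (J = -9585/(-8889) + (-5095 - 9162)*(1/17422) = -9585*(-1/8889) - 14257*1/17422 = 3195/2963 - 14257/17422 = 13419799/51621386 ≈ 0.25997)
J + 4901 = 13419799/51621386 + 4901 = 253009832585/51621386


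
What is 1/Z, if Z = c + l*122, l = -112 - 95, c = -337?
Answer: -1/25591 ≈ -3.9076e-5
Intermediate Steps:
l = -207
Z = -25591 (Z = -337 - 207*122 = -337 - 25254 = -25591)
1/Z = 1/(-25591) = -1/25591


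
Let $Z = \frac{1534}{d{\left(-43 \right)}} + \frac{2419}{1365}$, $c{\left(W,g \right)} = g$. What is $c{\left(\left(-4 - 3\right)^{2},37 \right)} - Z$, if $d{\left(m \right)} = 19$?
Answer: $- \frac{1180276}{25935} \approx -45.509$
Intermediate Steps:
$Z = \frac{2139871}{25935}$ ($Z = \frac{1534}{19} + \frac{2419}{1365} = \frac{2139871}{25935} \approx 82.509$)
$c{\left(\left(-4 - 3\right)^{2},37 \right)} - Z = 37 - \frac{2139871}{25935} = - \frac{1180276}{25935}$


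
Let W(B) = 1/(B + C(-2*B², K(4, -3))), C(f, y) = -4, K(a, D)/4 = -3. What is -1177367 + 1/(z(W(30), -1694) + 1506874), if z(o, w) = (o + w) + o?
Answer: -23037941571134/19567341 ≈ -1.1774e+6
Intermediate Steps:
K(a, D) = -12 (K(a, D) = 4*(-3) = -12)
W(B) = 1/(-4 + B) (W(B) = 1/(B - 4) = 1/(-4 + B))
z(o, w) = w + 2*o
-1177367 + 1/(z(W(30), -1694) + 1506874) = -1177367 + 1/((-1694 + 2/(-4 + 30)) + 1506874) = -1177367 + 1/((-1694 + 2/26) + 1506874) = -1177367 + 1/((-1694 + 2*(1/26)) + 1506874) = -1177367 + 1/((-1694 + 1/13) + 1506874) = -1177367 + 1/(-22021/13 + 1506874) = -1177367 + 1/(19567341/13) = -1177367 + 13/19567341 = -23037941571134/19567341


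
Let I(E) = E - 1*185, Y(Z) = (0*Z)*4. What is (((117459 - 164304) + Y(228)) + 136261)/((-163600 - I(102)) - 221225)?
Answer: -44708/192371 ≈ -0.23241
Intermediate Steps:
Y(Z) = 0 (Y(Z) = 0*4 = 0)
I(E) = -185 + E (I(E) = E - 185 = -185 + E)
(((117459 - 164304) + Y(228)) + 136261)/((-163600 - I(102)) - 221225) = (((117459 - 164304) + 0) + 136261)/((-163600 - (-185 + 102)) - 221225) = ((-46845 + 0) + 136261)/((-163600 - 1*(-83)) - 221225) = (-46845 + 136261)/((-163600 + 83) - 221225) = 89416/(-163517 - 221225) = 89416/(-384742) = 89416*(-1/384742) = -44708/192371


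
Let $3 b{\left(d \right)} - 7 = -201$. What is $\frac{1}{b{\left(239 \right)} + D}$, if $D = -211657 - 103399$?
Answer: $- \frac{3}{945362} \approx -3.1734 \cdot 10^{-6}$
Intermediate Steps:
$b{\left(d \right)} = - \frac{194}{3}$ ($b{\left(d \right)} = \frac{7}{3} + \frac{1}{3} \left(-201\right) = \frac{7}{3} - 67 = - \frac{194}{3}$)
$D = -315056$
$\frac{1}{b{\left(239 \right)} + D} = \frac{1}{- \frac{194}{3} - 315056} = \frac{1}{- \frac{945362}{3}} = - \frac{3}{945362}$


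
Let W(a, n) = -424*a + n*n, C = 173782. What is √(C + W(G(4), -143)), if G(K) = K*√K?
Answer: √190839 ≈ 436.85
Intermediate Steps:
G(K) = K^(3/2)
W(a, n) = n² - 424*a (W(a, n) = -424*a + n² = n² - 424*a)
√(C + W(G(4), -143)) = √(173782 + ((-143)² - 424*4^(3/2))) = √(173782 + (20449 - 424*8)) = √(173782 + (20449 - 3392)) = √(173782 + 17057) = √190839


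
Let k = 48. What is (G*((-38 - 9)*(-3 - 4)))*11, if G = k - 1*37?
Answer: 39809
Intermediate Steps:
G = 11 (G = 48 - 1*37 = 48 - 37 = 11)
(G*((-38 - 9)*(-3 - 4)))*11 = (11*((-38 - 9)*(-3 - 4)))*11 = (11*(-47*(-7)))*11 = (11*329)*11 = 3619*11 = 39809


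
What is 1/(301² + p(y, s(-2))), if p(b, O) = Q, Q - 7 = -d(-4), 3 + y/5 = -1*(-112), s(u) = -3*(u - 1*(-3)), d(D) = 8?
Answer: 1/90600 ≈ 1.1038e-5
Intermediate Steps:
s(u) = -9 - 3*u (s(u) = -3*(u + 3) = -3*(3 + u) = -9 - 3*u)
y = 545 (y = -15 + 5*(-1*(-112)) = -15 + 5*112 = -15 + 560 = 545)
Q = -1 (Q = 7 - 1*8 = 7 - 8 = -1)
p(b, O) = -1
1/(301² + p(y, s(-2))) = 1/(301² - 1) = 1/(90601 - 1) = 1/90600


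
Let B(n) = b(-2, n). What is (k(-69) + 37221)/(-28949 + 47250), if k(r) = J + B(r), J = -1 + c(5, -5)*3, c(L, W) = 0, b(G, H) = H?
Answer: 37151/18301 ≈ 2.0300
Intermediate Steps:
B(n) = n
J = -1 (J = -1 + 0*3 = -1 + 0 = -1)
k(r) = -1 + r
(k(-69) + 37221)/(-28949 + 47250) = ((-1 - 69) + 37221)/(-28949 + 47250) = (-70 + 37221)/18301 = 37151*(1/18301) = 37151/18301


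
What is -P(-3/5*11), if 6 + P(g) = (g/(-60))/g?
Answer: 361/60 ≈ 6.0167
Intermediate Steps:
P(g) = -361/60 (P(g) = -6 + (g/(-60))/g = -6 + (g*(-1/60))/g = -6 + (-g/60)/g = -6 - 1/60 = -361/60)
-P(-3/5*11) = -1*(-361/60) = 361/60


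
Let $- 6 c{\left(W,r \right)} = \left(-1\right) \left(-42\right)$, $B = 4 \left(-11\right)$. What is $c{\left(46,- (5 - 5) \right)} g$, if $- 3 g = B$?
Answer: $- \frac{308}{3} \approx -102.67$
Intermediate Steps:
$B = -44$
$g = \frac{44}{3}$ ($g = \left(- \frac{1}{3}\right) \left(-44\right) = \frac{44}{3} \approx 14.667$)
$c{\left(W,r \right)} = -7$ ($c{\left(W,r \right)} = - \frac{\left(-1\right) \left(-42\right)}{6} = \left(- \frac{1}{6}\right) 42 = -7$)
$c{\left(46,- (5 - 5) \right)} g = \left(-7\right) \frac{44}{3} = - \frac{308}{3}$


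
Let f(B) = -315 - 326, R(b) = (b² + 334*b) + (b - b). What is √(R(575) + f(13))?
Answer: √522034 ≈ 722.52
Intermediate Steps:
R(b) = b² + 334*b (R(b) = (b² + 334*b) + 0 = b² + 334*b)
f(B) = -641
√(R(575) + f(13)) = √(575*(334 + 575) - 641) = √(575*909 - 641) = √(522675 - 641) = √522034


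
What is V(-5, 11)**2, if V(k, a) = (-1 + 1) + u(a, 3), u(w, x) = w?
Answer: 121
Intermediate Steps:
V(k, a) = a (V(k, a) = (-1 + 1) + a = 0 + a = a)
V(-5, 11)**2 = 11**2 = 121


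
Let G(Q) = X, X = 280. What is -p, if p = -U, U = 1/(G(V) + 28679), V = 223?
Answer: 1/28959 ≈ 3.4532e-5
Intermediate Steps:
G(Q) = 280
U = 1/28959 (U = 1/(280 + 28679) = 1/28959 ≈ 3.4532e-5)
p = -1/28959 (p = -1*1/28959 = -1/28959 ≈ -3.4532e-5)
-p = -1*(-1/28959) = 1/28959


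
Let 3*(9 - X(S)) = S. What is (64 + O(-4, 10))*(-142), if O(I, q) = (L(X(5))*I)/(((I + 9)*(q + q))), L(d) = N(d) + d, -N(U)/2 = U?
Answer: -684724/75 ≈ -9129.7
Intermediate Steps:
N(U) = -2*U
X(S) = 9 - S/3
L(d) = -d (L(d) = -2*d + d = -d)
O(I, q) = -11*I/(3*q*(9 + I)) (O(I, q) = ((-(9 - ⅓*5))*I)/(((I + 9)*(q + q))) = ((-(9 - 5/3))*I)/(((9 + I)*(2*q))) = ((-1*22/3)*I)/((2*q*(9 + I))) = (-22*I/3)*(1/(2*q*(9 + I))) = -11*I/(3*q*(9 + I)))
(64 + O(-4, 10))*(-142) = (64 - 11/3*(-4)/(10*(9 - 4)))*(-142) = (64 - 11/3*(-4)*⅒/5)*(-142) = (64 - 11/3*(-4)*⅒*⅕)*(-142) = (64 + 22/75)*(-142) = (4822/75)*(-142) = -684724/75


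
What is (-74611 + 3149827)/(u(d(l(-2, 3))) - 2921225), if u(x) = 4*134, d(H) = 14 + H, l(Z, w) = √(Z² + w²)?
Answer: -1025072/973563 ≈ -1.0529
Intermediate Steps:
u(x) = 536
(-74611 + 3149827)/(u(d(l(-2, 3))) - 2921225) = (-74611 + 3149827)/(536 - 2921225) = 3075216/(-2920689) = 3075216*(-1/2920689) = -1025072/973563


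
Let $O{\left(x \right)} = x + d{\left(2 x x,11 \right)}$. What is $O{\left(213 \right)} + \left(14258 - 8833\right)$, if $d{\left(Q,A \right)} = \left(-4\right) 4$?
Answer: $5622$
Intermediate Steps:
$d{\left(Q,A \right)} = -16$
$O{\left(x \right)} = -16 + x$ ($O{\left(x \right)} = x - 16 = -16 + x$)
$O{\left(213 \right)} + \left(14258 - 8833\right) = \left(-16 + 213\right) + \left(14258 - 8833\right) = 197 + \left(14258 - 8833\right) = 197 + 5425 = 5622$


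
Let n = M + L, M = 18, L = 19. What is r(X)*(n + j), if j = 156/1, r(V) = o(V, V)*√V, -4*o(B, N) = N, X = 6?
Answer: -579*√6/2 ≈ -709.13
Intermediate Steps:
o(B, N) = -N/4
r(V) = -V^(3/2)/4 (r(V) = (-V/4)*√V = -V^(3/2)/4)
j = 156 (j = 156*1 = 156)
n = 37 (n = 18 + 19 = 37)
r(X)*(n + j) = (-3*√6/2)*(37 + 156) = -3*√6/2*193 = -579*√6/2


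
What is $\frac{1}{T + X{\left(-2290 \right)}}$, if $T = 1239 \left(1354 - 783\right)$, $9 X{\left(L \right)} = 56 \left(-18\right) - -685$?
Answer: $\frac{9}{6366898} \approx 1.4136 \cdot 10^{-6}$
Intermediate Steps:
$X{\left(L \right)} = - \frac{323}{9}$ ($X{\left(L \right)} = \frac{56 \left(-18\right) - -685}{9} = \frac{-1008 + 685}{9} = \frac{1}{9} \left(-323\right) = - \frac{323}{9}$)
$T = 707469$ ($T = 1239 \cdot 571 = 707469$)
$\frac{1}{T + X{\left(-2290 \right)}} = \frac{1}{707469 - \frac{323}{9}} = \frac{1}{\frac{6366898}{9}} = \frac{9}{6366898}$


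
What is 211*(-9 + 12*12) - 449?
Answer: 28036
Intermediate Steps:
211*(-9 + 12*12) - 449 = 211*(-9 + 144) - 449 = 211*135 - 449 = 28485 - 449 = 28036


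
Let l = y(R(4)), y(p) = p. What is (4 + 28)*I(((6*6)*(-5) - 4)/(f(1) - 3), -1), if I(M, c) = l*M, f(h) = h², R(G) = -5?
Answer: -14720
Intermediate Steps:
l = -5
I(M, c) = -5*M
(4 + 28)*I(((6*6)*(-5) - 4)/(f(1) - 3), -1) = (4 + 28)*(-5*((6*6)*(-5) - 4)/(1² - 3)) = 32*(-5*(36*(-5) - 4)/(1 - 3)) = 32*(-5*(-180 - 4)/(-2)) = 32*(-(-920)*(-1)/2) = 32*(-5*92) = 32*(-460) = -14720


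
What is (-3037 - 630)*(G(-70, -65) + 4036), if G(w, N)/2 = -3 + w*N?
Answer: -48147710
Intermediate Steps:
G(w, N) = -6 + 2*N*w (G(w, N) = 2*(-3 + w*N) = 2*(-3 + N*w) = -6 + 2*N*w)
(-3037 - 630)*(G(-70, -65) + 4036) = (-3037 - 630)*((-6 + 2*(-65)*(-70)) + 4036) = -3667*((-6 + 9100) + 4036) = -3667*(9094 + 4036) = -3667*13130 = -48147710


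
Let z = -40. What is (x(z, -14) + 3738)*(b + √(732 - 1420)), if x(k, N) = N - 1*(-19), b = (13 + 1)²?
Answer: 733628 + 14972*I*√43 ≈ 7.3363e+5 + 98178.0*I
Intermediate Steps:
b = 196 (b = 14² = 196)
x(k, N) = 19 + N (x(k, N) = N + 19 = 19 + N)
(x(z, -14) + 3738)*(b + √(732 - 1420)) = ((19 - 14) + 3738)*(196 + √(732 - 1420)) = (5 + 3738)*(196 + √(-688)) = 3743*(196 + 4*I*√43) = 733628 + 14972*I*√43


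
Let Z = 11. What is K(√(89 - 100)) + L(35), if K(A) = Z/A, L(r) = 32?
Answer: 32 - I*√11 ≈ 32.0 - 3.3166*I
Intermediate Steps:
K(A) = 11/A
K(√(89 - 100)) + L(35) = 11/(√(89 - 100)) + 32 = 11/(√(-11)) + 32 = 11/((I*√11)) + 32 = 11*(-I*√11/11) + 32 = -I*√11 + 32 = 32 - I*√11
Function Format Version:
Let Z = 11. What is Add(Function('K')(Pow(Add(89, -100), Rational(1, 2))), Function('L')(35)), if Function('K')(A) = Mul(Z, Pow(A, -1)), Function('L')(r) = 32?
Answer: Add(32, Mul(-1, I, Pow(11, Rational(1, 2)))) ≈ Add(32.000, Mul(-3.3166, I))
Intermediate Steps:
Function('K')(A) = Mul(11, Pow(A, -1))
Add(Function('K')(Pow(Add(89, -100), Rational(1, 2))), Function('L')(35)) = Add(Mul(11, Pow(Pow(Add(89, -100), Rational(1, 2)), -1)), 32) = Add(Mul(11, Pow(Pow(-11, Rational(1, 2)), -1)), 32) = Add(Mul(11, Pow(Mul(I, Pow(11, Rational(1, 2))), -1)), 32) = Add(Mul(11, Mul(Rational(-1, 11), I, Pow(11, Rational(1, 2)))), 32) = Add(Mul(-1, I, Pow(11, Rational(1, 2))), 32) = Add(32, Mul(-1, I, Pow(11, Rational(1, 2))))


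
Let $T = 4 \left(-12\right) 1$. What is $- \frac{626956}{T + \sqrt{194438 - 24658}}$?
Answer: $- \frac{7523472}{41869} - \frac{313478 \sqrt{42445}}{41869} \approx -1722.2$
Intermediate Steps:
$T = -48$ ($T = \left(-48\right) 1 = -48$)
$- \frac{626956}{T + \sqrt{194438 - 24658}} = - \frac{626956}{-48 + \sqrt{194438 - 24658}} = - \frac{626956}{-48 + \sqrt{169780}} = - \frac{626956}{-48 + 2 \sqrt{42445}}$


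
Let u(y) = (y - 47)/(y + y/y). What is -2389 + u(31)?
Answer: -4779/2 ≈ -2389.5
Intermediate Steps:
u(y) = (-47 + y)/(1 + y) (u(y) = (-47 + y)/(y + 1) = (-47 + y)/(1 + y))
-2389 + u(31) = -2389 + (-47 + 31)/(1 + 31) = -2389 - 16/32 = -2389 + (1/32)*(-16) = -2389 - ½ = -4779/2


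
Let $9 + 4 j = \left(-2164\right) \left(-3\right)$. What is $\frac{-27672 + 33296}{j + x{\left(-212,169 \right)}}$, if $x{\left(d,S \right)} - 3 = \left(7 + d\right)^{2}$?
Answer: $\frac{22496}{174595} \approx 0.12885$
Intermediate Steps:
$j = \frac{6483}{4}$ ($j = - \frac{9}{4} + \frac{\left(-2164\right) \left(-3\right)}{4} = - \frac{9}{4} + \frac{1}{4} \cdot 6492 = - \frac{9}{4} + 1623 = \frac{6483}{4} \approx 1620.8$)
$x{\left(d,S \right)} = 3 + \left(7 + d\right)^{2}$
$\frac{-27672 + 33296}{j + x{\left(-212,169 \right)}} = \frac{-27672 + 33296}{\frac{6483}{4} + \left(3 + \left(7 - 212\right)^{2}\right)} = \frac{5624}{\frac{6483}{4} + \left(3 + \left(-205\right)^{2}\right)} = \frac{5624}{\frac{6483}{4} + \left(3 + 42025\right)} = \frac{5624}{\frac{6483}{4} + 42028} = \frac{5624}{\frac{174595}{4}} = 5624 \cdot \frac{4}{174595} = \frac{22496}{174595}$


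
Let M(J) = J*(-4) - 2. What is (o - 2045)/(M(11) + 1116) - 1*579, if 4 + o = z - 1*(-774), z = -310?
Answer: -124223/214 ≈ -580.48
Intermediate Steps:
o = 460 (o = -4 + (-310 - 1*(-774)) = -4 + (-310 + 774) = -4 + 464 = 460)
M(J) = -2 - 4*J (M(J) = -4*J - 2 = -2 - 4*J)
(o - 2045)/(M(11) + 1116) - 1*579 = (460 - 2045)/((-2 - 4*11) + 1116) - 1*579 = -1585/((-2 - 44) + 1116) - 579 = -1585/(-46 + 1116) - 579 = -1585/1070 - 579 = -1585*1/1070 - 579 = -317/214 - 579 = -124223/214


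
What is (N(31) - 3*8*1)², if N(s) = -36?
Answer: 3600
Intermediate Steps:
(N(31) - 3*8*1)² = (-36 - 3*8*1)² = (-36 - 24*1)² = (-36 - 24)² = (-60)² = 3600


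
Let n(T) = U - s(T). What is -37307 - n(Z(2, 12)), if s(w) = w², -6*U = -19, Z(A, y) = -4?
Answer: -223765/6 ≈ -37294.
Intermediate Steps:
U = 19/6 (U = -⅙*(-19) = 19/6 ≈ 3.1667)
n(T) = 19/6 - T²
-37307 - n(Z(2, 12)) = -37307 - (19/6 - 1*(-4)²) = -37307 - (19/6 - 1*16) = -37307 - (19/6 - 16) = -37307 - 1*(-77/6) = -37307 + 77/6 = -223765/6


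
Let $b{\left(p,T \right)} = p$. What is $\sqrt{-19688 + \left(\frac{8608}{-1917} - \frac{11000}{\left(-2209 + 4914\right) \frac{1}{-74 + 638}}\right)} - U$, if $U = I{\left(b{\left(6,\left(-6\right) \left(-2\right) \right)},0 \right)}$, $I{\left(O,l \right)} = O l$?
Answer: $\frac{2 i \sqrt{656875237902378}}{345699} \approx 148.28 i$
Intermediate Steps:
$U = 0$ ($U = 6 \cdot 0 = 0$)
$\sqrt{-19688 + \left(\frac{8608}{-1917} - \frac{11000}{\left(-2209 + 4914\right) \frac{1}{-74 + 638}}\right)} - U = \sqrt{-19688 + \left(\frac{8608}{-1917} - \frac{11000}{\left(-2209 + 4914\right) \frac{1}{-74 + 638}}\right)} - 0 = \sqrt{-19688 + \left(8608 \left(- \frac{1}{1917}\right) - \frac{11000}{2705 \cdot \frac{1}{564}}\right)} + 0 = \sqrt{-19688 - \left(\frac{8608}{1917} + \frac{11000}{2705 \cdot \frac{1}{564}}\right)} + 0 = \sqrt{-19688 - \left(\frac{8608}{1917} + \frac{11000}{\frac{2705}{564}}\right)} + 0 = \sqrt{-19688 - \frac{2383270528}{1037097}} + 0 = \sqrt{- \frac{22801636264}{1037097}} + 0 = \frac{2 i \sqrt{656875237902378}}{345699} + 0 = \frac{2 i \sqrt{656875237902378}}{345699}$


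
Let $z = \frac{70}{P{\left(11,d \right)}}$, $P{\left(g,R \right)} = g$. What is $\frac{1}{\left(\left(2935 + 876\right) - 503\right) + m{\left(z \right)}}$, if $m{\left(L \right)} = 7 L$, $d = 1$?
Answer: $\frac{11}{36878} \approx 0.00029828$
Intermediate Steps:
$z = \frac{70}{11} \approx 6.3636$
$\frac{1}{\left(\left(2935 + 876\right) - 503\right) + m{\left(z \right)}} = \frac{1}{\left(\left(2935 + 876\right) - 503\right) + 7 \cdot \frac{70}{11}} = \frac{1}{\left(3811 - 503\right) + \frac{490}{11}} = \frac{1}{3308 + \frac{490}{11}} = \frac{1}{\frac{36878}{11}} = \frac{11}{36878}$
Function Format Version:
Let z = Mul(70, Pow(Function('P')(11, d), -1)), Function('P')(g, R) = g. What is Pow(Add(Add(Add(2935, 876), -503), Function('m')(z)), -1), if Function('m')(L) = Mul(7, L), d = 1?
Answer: Rational(11, 36878) ≈ 0.00029828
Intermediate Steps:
z = Rational(70, 11) (z = Mul(70, Pow(11, -1)) = Mul(70, Rational(1, 11)) = Rational(70, 11) ≈ 6.3636)
Pow(Add(Add(Add(2935, 876), -503), Function('m')(z)), -1) = Pow(Add(Add(Add(2935, 876), -503), Mul(7, Rational(70, 11))), -1) = Pow(Add(Add(3811, -503), Rational(490, 11)), -1) = Pow(Add(3308, Rational(490, 11)), -1) = Pow(Rational(36878, 11), -1) = Rational(11, 36878)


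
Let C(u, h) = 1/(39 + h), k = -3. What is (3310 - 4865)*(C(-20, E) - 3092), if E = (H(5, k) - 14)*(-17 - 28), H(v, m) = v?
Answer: 2134777085/444 ≈ 4.8081e+6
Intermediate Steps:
E = 405 (E = (5 - 14)*(-17 - 28) = -9*(-45) = 405)
(3310 - 4865)*(C(-20, E) - 3092) = (3310 - 4865)*(1/(39 + 405) - 3092) = -1555*(1/444 - 3092) = -1555*(-1372847/444) = 2134777085/444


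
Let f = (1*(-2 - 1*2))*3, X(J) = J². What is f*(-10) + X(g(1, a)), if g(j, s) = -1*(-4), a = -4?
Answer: 136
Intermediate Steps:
g(j, s) = 4
f = -12 (f = (1*(-2 - 2))*3 = (1*(-4))*3 = -4*3 = -12)
f*(-10) + X(g(1, a)) = -12*(-10) + 4² = 120 + 16 = 136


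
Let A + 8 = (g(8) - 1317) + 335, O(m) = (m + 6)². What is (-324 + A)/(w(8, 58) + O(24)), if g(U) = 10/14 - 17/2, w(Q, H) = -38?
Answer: -18505/12068 ≈ -1.5334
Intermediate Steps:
O(m) = (6 + m)²
g(U) = -109/14 (g(U) = 10*(1/14) - 17*½ = 5/7 - 17/2 = -109/14)
A = -13969/14 (A = -8 + ((-109/14 - 1317) + 335) = -8 + (-18547/14 + 335) = -8 - 13857/14 = -13969/14 ≈ -997.79)
(-324 + A)/(w(8, 58) + O(24)) = (-324 - 13969/14)/(-38 + (6 + 24)²) = -18505/(14*(-38 + 30²)) = -18505/(14*(-38 + 900)) = -18505/14/862 = -18505/14*1/862 = -18505/12068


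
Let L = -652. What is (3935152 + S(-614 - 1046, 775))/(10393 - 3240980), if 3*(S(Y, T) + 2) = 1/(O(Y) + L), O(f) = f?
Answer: -27294200399/22407351432 ≈ -1.2181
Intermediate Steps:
S(Y, T) = -2 + 1/(3*(-652 + Y)) (S(Y, T) = -2 + 1/(3*(Y - 652)) = -2 + 1/(3*(-652 + Y)))
(3935152 + S(-614 - 1046, 775))/(10393 - 3240980) = (3935152 + (3913 - 6*(-614 - 1046))/(3*(-652 + (-614 - 1046))))/(10393 - 3240980) = (3935152 + (3913 - 6*(-1660))/(3*(-652 - 1660)))/(-3230587) = (3935152 + (1/3)*(3913 + 9960)/(-2312))*(-1/3230587) = (3935152 + (1/3)*(-1/2312)*13873)*(-1/3230587) = (3935152 - 13873/6936)*(-1/3230587) = (27294200399/6936)*(-1/3230587) = -27294200399/22407351432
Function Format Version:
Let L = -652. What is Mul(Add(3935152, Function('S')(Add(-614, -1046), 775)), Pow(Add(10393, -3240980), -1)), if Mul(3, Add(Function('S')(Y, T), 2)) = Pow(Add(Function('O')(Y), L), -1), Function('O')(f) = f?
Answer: Rational(-27294200399, 22407351432) ≈ -1.2181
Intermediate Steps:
Function('S')(Y, T) = Add(-2, Mul(Rational(1, 3), Pow(Add(-652, Y), -1))) (Function('S')(Y, T) = Add(-2, Mul(Rational(1, 3), Pow(Add(Y, -652), -1))) = Add(-2, Mul(Rational(1, 3), Pow(Add(-652, Y), -1))))
Mul(Add(3935152, Function('S')(Add(-614, -1046), 775)), Pow(Add(10393, -3240980), -1)) = Mul(Add(3935152, Mul(Rational(1, 3), Pow(Add(-652, Add(-614, -1046)), -1), Add(3913, Mul(-6, Add(-614, -1046))))), Pow(Add(10393, -3240980), -1)) = Mul(Add(3935152, Mul(Rational(1, 3), Pow(Add(-652, -1660), -1), Add(3913, Mul(-6, -1660)))), Pow(-3230587, -1)) = Mul(Add(3935152, Mul(Rational(1, 3), Pow(-2312, -1), Add(3913, 9960))), Rational(-1, 3230587)) = Mul(Add(3935152, Mul(Rational(1, 3), Rational(-1, 2312), 13873)), Rational(-1, 3230587)) = Mul(Add(3935152, Rational(-13873, 6936)), Rational(-1, 3230587)) = Mul(Rational(27294200399, 6936), Rational(-1, 3230587)) = Rational(-27294200399, 22407351432)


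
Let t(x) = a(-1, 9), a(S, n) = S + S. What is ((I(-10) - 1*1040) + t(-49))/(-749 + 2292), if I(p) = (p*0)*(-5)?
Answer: -1042/1543 ≈ -0.67531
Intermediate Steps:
a(S, n) = 2*S
t(x) = -2 (t(x) = 2*(-1) = -2)
I(p) = 0 (I(p) = 0*(-5) = 0)
((I(-10) - 1*1040) + t(-49))/(-749 + 2292) = ((0 - 1*1040) - 2)/(-749 + 2292) = ((0 - 1040) - 2)/1543 = (-1040 - 2)*(1/1543) = -1042*1/1543 = -1042/1543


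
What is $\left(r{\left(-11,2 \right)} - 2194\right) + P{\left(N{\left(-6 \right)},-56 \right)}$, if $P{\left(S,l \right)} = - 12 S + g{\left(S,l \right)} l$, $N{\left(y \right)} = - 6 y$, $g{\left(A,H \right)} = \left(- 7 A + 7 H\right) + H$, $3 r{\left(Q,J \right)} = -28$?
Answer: $\frac{109694}{3} \approx 36565.0$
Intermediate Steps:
$r{\left(Q,J \right)} = - \frac{28}{3}$ ($r{\left(Q,J \right)} = \frac{1}{3} \left(-28\right) = - \frac{28}{3}$)
$g{\left(A,H \right)} = - 7 A + 8 H$
$P{\left(S,l \right)} = - 12 S + l \left(- 7 S + 8 l\right)$ ($P{\left(S,l \right)} = - 12 S + \left(- 7 S + 8 l\right) l = - 12 S + l \left(- 7 S + 8 l\right)$)
$\left(r{\left(-11,2 \right)} - 2194\right) + P{\left(N{\left(-6 \right)},-56 \right)} = \left(- \frac{28}{3} - 2194\right) - \left(- 56 \left(\left(-8\right) \left(-56\right) + 7 \left(\left(-6\right) \left(-6\right)\right)\right) + 12 \left(-6\right) \left(-6\right)\right) = - \frac{6610}{3} - \left(432 - 56 \left(448 + 7 \cdot 36\right)\right) = - \frac{6610}{3} - \left(432 - 56 \left(448 + 252\right)\right) = - \frac{6610}{3} - \left(432 - 39200\right) = - \frac{6610}{3} + \left(-432 + 39200\right) = - \frac{6610}{3} + 38768 = \frac{109694}{3}$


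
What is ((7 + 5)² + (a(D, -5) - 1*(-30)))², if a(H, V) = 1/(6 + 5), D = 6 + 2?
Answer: 3667225/121 ≈ 30308.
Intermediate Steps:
D = 8
a(H, V) = 1/11
((7 + 5)² + (a(D, -5) - 1*(-30)))² = ((7 + 5)² + (1/11 - 1*(-30)))² = (12² + (1/11 + 30))² = (144 + 331/11)² = (1915/11)² = 3667225/121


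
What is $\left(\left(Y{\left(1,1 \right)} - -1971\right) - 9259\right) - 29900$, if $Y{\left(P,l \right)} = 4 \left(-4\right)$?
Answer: $-37204$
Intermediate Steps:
$Y{\left(P,l \right)} = -16$
$\left(\left(Y{\left(1,1 \right)} - -1971\right) - 9259\right) - 29900 = \left(\left(-16 - -1971\right) - 9259\right) - 29900 = \left(\left(-16 + 1971\right) - 9259\right) - 29900 = \left(1955 - 9259\right) - 29900 = -7304 - 29900 = -37204$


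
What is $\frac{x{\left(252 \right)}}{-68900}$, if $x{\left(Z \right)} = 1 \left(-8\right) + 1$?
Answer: $\frac{7}{68900} \approx 0.0001016$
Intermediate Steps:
$x{\left(Z \right)} = -7$ ($x{\left(Z \right)} = -8 + 1 = -7$)
$\frac{x{\left(252 \right)}}{-68900} = - \frac{7}{-68900} = \left(-7\right) \left(- \frac{1}{68900}\right) = \frac{7}{68900}$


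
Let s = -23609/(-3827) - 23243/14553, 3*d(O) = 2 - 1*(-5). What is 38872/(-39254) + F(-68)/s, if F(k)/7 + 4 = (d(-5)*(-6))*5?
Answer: -25962788601361/227165410256 ≈ -114.29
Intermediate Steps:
d(O) = 7/3 (d(O) = (2 - 1*(-5))/3 = (2 + 5)/3 = (⅓)*7 = 7/3)
s = 23148256/5063121 (s = -23609*(-1/3827) - 23243*1/14553 = 23609/3827 - 2113/1323 = 23148256/5063121 ≈ 4.5719)
F(k) = -518 (F(k) = -28 + 7*(((7/3)*(-6))*5) = -28 + 7*(-14*5) = -28 + 7*(-70) = -28 - 490 = -518)
38872/(-39254) + F(-68)/s = 38872/(-39254) - 518/23148256/5063121 = 38872*(-1/39254) - 518*5063121/23148256 = -19436/19627 - 1311348339/11574128 = -25962788601361/227165410256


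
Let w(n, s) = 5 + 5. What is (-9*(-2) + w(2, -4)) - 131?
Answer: -103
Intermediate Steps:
w(n, s) = 10
(-9*(-2) + w(2, -4)) - 131 = (-9*(-2) + 10) - 131 = (18 + 10) - 131 = 28 - 131 = -103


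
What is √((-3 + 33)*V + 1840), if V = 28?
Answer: 2*√670 ≈ 51.769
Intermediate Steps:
√((-3 + 33)*V + 1840) = √((-3 + 33)*28 + 1840) = √(30*28 + 1840) = √(840 + 1840) = √2680 = 2*√670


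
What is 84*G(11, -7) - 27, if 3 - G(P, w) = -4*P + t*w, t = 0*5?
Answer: 3921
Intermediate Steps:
t = 0
G(P, w) = 3 + 4*P (G(P, w) = 3 - (-4*P + 0*w) = 3 - (-4*P + 0) = 3 - (-4)*P = 3 + 4*P)
84*G(11, -7) - 27 = 84*(3 + 4*11) - 27 = 84*(3 + 44) - 27 = 84*47 - 27 = 3948 - 27 = 3921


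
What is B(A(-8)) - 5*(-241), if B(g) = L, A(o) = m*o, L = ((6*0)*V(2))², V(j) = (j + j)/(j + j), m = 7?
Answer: 1205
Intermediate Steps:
V(j) = 1 (V(j) = (2*j)/((2*j)) = (2*j)*(1/(2*j)) = 1)
L = 0 (L = ((6*0)*1)² = (0*1)² = 0² = 0)
A(o) = 7*o
B(g) = 0
B(A(-8)) - 5*(-241) = 0 - 5*(-241) = 0 - 1*(-1205) = 0 + 1205 = 1205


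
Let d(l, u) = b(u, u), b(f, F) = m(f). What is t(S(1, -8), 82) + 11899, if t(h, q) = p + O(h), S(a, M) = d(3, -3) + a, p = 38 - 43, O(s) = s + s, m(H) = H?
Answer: 11890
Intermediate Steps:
b(f, F) = f
O(s) = 2*s
d(l, u) = u
p = -5
S(a, M) = -3 + a
t(h, q) = -5 + 2*h
t(S(1, -8), 82) + 11899 = (-5 + 2*(-3 + 1)) + 11899 = (-5 + 2*(-2)) + 11899 = (-5 - 4) + 11899 = -9 + 11899 = 11890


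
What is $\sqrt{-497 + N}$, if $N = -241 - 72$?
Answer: $9 i \sqrt{10} \approx 28.461 i$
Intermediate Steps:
$N = -313$
$\sqrt{-497 + N} = \sqrt{-497 - 313} = \sqrt{-810} = 9 i \sqrt{10}$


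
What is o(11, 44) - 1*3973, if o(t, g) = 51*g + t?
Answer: -1718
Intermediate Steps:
o(t, g) = t + 51*g
o(11, 44) - 1*3973 = (11 + 51*44) - 1*3973 = (11 + 2244) - 3973 = 2255 - 3973 = -1718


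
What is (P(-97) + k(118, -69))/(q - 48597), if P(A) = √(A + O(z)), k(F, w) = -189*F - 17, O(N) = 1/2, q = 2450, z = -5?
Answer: 22319/46147 - I*√386/92294 ≈ 0.48365 - 0.00021287*I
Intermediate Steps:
O(N) = ½
k(F, w) = -17 - 189*F
P(A) = √(½ + A) (P(A) = √(A + ½) = √(½ + A))
(P(-97) + k(118, -69))/(q - 48597) = (√(2 + 4*(-97))/2 + (-17 - 189*118))/(2450 - 48597) = (√(2 - 388)/2 + (-17 - 22302))/(-46147) = (√(-386)/2 - 22319)*(-1/46147) = ((I*√386)/2 - 22319)*(-1/46147) = (I*√386/2 - 22319)*(-1/46147) = (-22319 + I*√386/2)*(-1/46147) = 22319/46147 - I*√386/92294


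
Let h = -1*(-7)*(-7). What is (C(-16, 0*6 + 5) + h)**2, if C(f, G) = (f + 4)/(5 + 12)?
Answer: 714025/289 ≈ 2470.7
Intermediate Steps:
C(f, G) = 4/17 + f/17 (C(f, G) = (4 + f)/17 = (4 + f)*(1/17) = 4/17 + f/17)
h = -49 (h = 7*(-7) = -49)
(C(-16, 0*6 + 5) + h)**2 = ((4/17 + (1/17)*(-16)) - 49)**2 = ((4/17 - 16/17) - 49)**2 = (-12/17 - 49)**2 = (-845/17)**2 = 714025/289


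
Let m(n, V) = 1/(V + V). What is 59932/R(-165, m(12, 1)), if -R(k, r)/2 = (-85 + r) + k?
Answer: 59932/499 ≈ 120.10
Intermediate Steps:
m(n, V) = 1/(2*V)
R(k, r) = 170 - 2*k - 2*r (R(k, r) = -2*((-85 + r) + k) = -2*(-85 + k + r) = 170 - 2*k - 2*r)
59932/R(-165, m(12, 1)) = 59932/(170 - 2*(-165) - 1/1) = 59932/(170 + 330 - 1) = 59932/499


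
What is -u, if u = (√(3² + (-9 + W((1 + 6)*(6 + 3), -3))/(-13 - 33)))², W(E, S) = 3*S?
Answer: -216/23 ≈ -9.3913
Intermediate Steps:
u = 216/23 (u = (√(3² + (-9 + 3*(-3))/(-13 - 33)))² = (√(9 + (-9 - 9)/(-46)))² = (√(9 - 18*(-1/46)))² = (√(9 + 9/23))² = (√(216/23))² = (6*√138/23)² = 216/23 ≈ 9.3913)
-u = -1*216/23 = -216/23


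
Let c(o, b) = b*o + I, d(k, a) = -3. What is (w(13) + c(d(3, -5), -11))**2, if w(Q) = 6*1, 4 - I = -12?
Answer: 3025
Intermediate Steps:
I = 16 (I = 4 - 1*(-12) = 4 + 12 = 16)
w(Q) = 6
c(o, b) = 16 + b*o (c(o, b) = b*o + 16 = 16 + b*o)
(w(13) + c(d(3, -5), -11))**2 = (6 + (16 - 11*(-3)))**2 = (6 + (16 + 33))**2 = (6 + 49)**2 = 55**2 = 3025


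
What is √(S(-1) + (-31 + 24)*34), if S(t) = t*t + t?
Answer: I*√238 ≈ 15.427*I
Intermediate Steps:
S(t) = t + t² (S(t) = t² + t = t + t²)
√(S(-1) + (-31 + 24)*34) = √(-(1 - 1) + (-31 + 24)*34) = √(-1*0 - 7*34) = √(0 - 238) = √(-238) = I*√238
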